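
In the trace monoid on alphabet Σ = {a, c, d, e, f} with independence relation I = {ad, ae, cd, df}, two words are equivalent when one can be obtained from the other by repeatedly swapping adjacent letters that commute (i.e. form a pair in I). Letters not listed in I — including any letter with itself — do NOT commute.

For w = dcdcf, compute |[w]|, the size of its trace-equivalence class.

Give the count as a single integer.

10

#0=d has no predecessor
#1=c has no predecessor
#2=d depends on [0:d]
#3=c depends on [1:c]
#4=f depends on [3:c]
sources: [0:d, 1:c]
N(rest) = Σ N(rest − s) over sources s of rest; N(one piece) = 1:
  size 1 → [2]=1  [4]=1
  size 2 → [0,2]=1  [2,4]=2  [3,4]=1
  size 3 → [0,2,4]=3  [1,3,4]=1  [2,3,4]=3
  first=0(d) contributes 4
  first=1(c) contributes 6
|[w]| = 10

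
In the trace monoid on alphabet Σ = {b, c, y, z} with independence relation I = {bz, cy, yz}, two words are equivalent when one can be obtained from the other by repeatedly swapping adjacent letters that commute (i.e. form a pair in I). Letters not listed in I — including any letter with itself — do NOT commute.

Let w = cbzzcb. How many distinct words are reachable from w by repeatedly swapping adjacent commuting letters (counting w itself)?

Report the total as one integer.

0(c) covers ∅
1(b) covers 0:c
2(z) covers 0:c
3(z) covers 2:z
4(c) covers 1:b, 3:z
5(b) covers 4:c
floor of heap: 0:c
completions by unplaced set U, small U first (add the entries for U minus each lowest piece of U):
  |U|=1: {5}:1
  |U|=2: {4,5}:1
  |U|=3: {1,4,5}:1  {3,4,5}:1
  |U|=4: {1,3,4,5}:2  {2,3,4,5}:1
  start at 0(c): 3

3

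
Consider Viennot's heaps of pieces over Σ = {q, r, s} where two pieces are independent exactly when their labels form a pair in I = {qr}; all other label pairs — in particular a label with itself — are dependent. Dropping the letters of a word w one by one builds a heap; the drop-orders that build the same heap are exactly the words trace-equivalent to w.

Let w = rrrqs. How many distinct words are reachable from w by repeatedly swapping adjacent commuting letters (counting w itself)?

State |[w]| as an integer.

4

piece 0:r — minimal
piece 1:r rests on {0:r}
piece 2:r rests on {1:r}
piece 3:q — minimal
piece 4:s rests on {2:r, 3:q}
minimal pieces: {0:r, 3:q}
ways to finish when only these pieces remain (= sum over removing one remaining piece with nothing left below it):
  1 left: {4}→1
  2 left: {2,4}→1  {3,4}→1
  3 left: {1,2,4}→1  {2,3,4}→2
  placing 0:r first → 3 extensions
  placing 3:q first → 1 extensions
total linear extensions = 4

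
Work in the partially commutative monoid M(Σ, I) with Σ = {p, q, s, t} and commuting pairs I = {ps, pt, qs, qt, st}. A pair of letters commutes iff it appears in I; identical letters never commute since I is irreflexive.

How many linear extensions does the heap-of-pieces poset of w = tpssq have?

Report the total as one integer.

30

0(t) covers ∅
1(p) covers ∅
2(s) covers ∅
3(s) covers 2:s
4(q) covers 1:p
floor of heap: 0:t, 1:p, 2:s
completions by unplaced set U, small U first (add the entries for U minus each lowest piece of U):
  |U|=1: {0}:1  {3}:1  {4}:1
  |U|=2: {0,3}:2  {0,4}:2  {1,4}:1  {2,3}:1  {3,4}:2
  |U|=3: {0,1,4}:3  {0,2,3}:3  {0,3,4}:6  {1,3,4}:3  {2,3,4}:3
  start at 0(t): 6
  start at 1(p): 12
  start at 2(s): 12
sum over floor = 30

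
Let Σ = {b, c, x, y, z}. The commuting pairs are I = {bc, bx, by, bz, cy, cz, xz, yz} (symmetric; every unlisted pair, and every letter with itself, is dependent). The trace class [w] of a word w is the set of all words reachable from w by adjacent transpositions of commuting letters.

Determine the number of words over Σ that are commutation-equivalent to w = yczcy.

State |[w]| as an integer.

0(y) covers ∅
1(c) covers ∅
2(z) covers ∅
3(c) covers 1:c
4(y) covers 0:y
floor of heap: 0:y, 1:c, 2:z
completions by unplaced set U, small U first (add the entries for U minus each lowest piece of U):
  |U|=1: {2}:1  {3}:1  {4}:1
  |U|=2: {0,4}:1  {1,3}:1  {2,3}:2  {2,4}:2  {3,4}:2
  |U|=3: {0,2,4}:3  {0,3,4}:3  {1,2,3}:3  {1,3,4}:3  {2,3,4}:6
  start at 0(y): 12
  start at 1(c): 12
  start at 2(z): 6
sum over floor = 30

30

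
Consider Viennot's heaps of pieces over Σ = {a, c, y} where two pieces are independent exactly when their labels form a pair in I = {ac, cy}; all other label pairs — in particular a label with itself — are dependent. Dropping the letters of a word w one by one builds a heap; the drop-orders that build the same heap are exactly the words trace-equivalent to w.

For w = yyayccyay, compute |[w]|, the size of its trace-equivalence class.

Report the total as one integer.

36

drop 0:y onto floor
drop 1:y onto {0:y}
drop 2:a onto {1:y}
drop 3:y onto {2:a}
drop 4:c onto floor
drop 5:c onto {4:c}
drop 6:y onto {3:y}
drop 7:a onto {6:y}
drop 8:y onto {7:a}
ground layer = {0:y, 4:c}
drop-orders for the pieces not yet dropped (sum over which currently-grounded one goes next):
  1 to go: {5} 1  {8} 1
  2 to go: {4,5} 1  {5,8} 2  {7,8} 1
  3 to go: {4,5,8} 3  {5,7,8} 3  {6,7,8} 1
  4 to go: {3,6,7,8} 1  {4,5,7,8} 6  {5,6,7,8} 4
  5 to go: {2,3,6,7,8} 1  {3,5,6,7,8} 5  {4,5,6,7,8} 10
  6 to go: {1,2,3,6,7,8} 1  {2,3,5,6,7,8} 6  {3,4,5,6,7,8} 15
  7 to go: {0,1,2,3,6,7,8} 1  {1,2,3,5,6,7,8} 7  {2,3,4,5,6,7,8} 21
  if 0:y drops first: 28 orders
  if 4:c drops first: 8 orders
heap linearizations: 36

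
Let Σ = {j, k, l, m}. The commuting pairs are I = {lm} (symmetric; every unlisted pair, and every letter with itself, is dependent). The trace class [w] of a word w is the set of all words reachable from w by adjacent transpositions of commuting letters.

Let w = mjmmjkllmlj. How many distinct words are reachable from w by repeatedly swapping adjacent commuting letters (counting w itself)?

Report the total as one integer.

4

0(m) covers ∅
1(j) covers 0:m
2(m) covers 1:j
3(m) covers 2:m
4(j) covers 3:m
5(k) covers 4:j
6(l) covers 5:k
7(l) covers 6:l
8(m) covers 5:k
9(l) covers 7:l
10(j) covers 8:m, 9:l
floor of heap: 0:m
completions by unplaced set U, small U first (add the entries for U minus each lowest piece of U):
  |U|=1: {10}:1
  |U|=2: {8,10}:1  {9,10}:1
  |U|=3: {7,9,10}:1  {8,9,10}:2
  |U|=4: {6,7,9,10}:1  {7,8,9,10}:3
  |U|=5: {6,7,8,9,10}:4
  |U|=6: {5,6,7,8,9,10}:4
  |U|=7: {4,5,6,7,8,9,10}:4
  |U|=8: {3,4,5,6,7,8,9,10}:4
  |U|=9: {2,3,4,5,6,7,8,9,10}:4
  start at 0(m): 4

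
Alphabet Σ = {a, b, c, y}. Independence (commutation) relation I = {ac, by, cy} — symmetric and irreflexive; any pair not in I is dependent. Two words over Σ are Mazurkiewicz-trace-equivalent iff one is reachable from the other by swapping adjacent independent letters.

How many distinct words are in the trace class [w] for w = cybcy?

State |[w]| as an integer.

drop 0:c onto floor
drop 1:y onto floor
drop 2:b onto {0:c}
drop 3:c onto {2:b}
drop 4:y onto {1:y}
ground layer = {0:c, 1:y}
drop-orders for the pieces not yet dropped (sum over which currently-grounded one goes next):
  1 to go: {3} 1  {4} 1
  2 to go: {1,4} 1  {2,3} 1  {3,4} 2
  3 to go: {0,2,3} 1  {1,3,4} 3  {2,3,4} 3
  if 0:c drops first: 6 orders
  if 1:y drops first: 4 orders
heap linearizations: 10

10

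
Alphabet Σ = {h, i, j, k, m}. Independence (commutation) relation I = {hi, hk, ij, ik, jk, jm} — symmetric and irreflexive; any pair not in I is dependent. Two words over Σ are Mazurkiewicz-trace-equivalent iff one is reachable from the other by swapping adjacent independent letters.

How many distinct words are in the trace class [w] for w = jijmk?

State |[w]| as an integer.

#0=j has no predecessor
#1=i has no predecessor
#2=j depends on [0:j]
#3=m depends on [1:i]
#4=k depends on [3:m]
sources: [0:j, 1:i]
N(rest) = Σ N(rest − s) over sources s of rest; N(one piece) = 1:
  size 1 → [2]=1  [4]=1
  size 2 → [0,2]=1  [2,4]=2  [3,4]=1
  size 3 → [0,2,4]=3  [1,3,4]=1  [2,3,4]=3
  first=0(j) contributes 4
  first=1(i) contributes 6
|[w]| = 10

10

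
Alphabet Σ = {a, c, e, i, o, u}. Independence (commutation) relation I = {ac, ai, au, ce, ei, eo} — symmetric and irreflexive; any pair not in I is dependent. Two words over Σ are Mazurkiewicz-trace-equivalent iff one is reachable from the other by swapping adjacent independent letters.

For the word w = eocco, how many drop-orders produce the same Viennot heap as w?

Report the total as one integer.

drop 0:e onto floor
drop 1:o onto floor
drop 2:c onto {1:o}
drop 3:c onto {2:c}
drop 4:o onto {3:c}
ground layer = {0:e, 1:o}
drop-orders for the pieces not yet dropped (sum over which currently-grounded one goes next):
  1 to go: {0} 1  {4} 1
  2 to go: {0,4} 2  {3,4} 1
  3 to go: {0,3,4} 3  {2,3,4} 1
  if 0:e drops first: 1 orders
  if 1:o drops first: 4 orders
heap linearizations: 5

5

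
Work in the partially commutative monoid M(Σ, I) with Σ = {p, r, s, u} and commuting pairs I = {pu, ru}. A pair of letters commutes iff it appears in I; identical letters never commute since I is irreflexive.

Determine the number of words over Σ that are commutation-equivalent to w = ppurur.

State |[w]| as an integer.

15

piece 0:p — minimal
piece 1:p rests on {0:p}
piece 2:u — minimal
piece 3:r rests on {1:p}
piece 4:u rests on {2:u}
piece 5:r rests on {3:r}
minimal pieces: {0:p, 2:u}
ways to finish when only these pieces remain (= sum over removing one remaining piece with nothing left below it):
  1 left: {4}→1  {5}→1
  2 left: {2,4}→1  {3,5}→1  {4,5}→2
  3 left: {1,3,5}→1  {2,4,5}→3  {3,4,5}→3
  4 left: {0,1,3,5}→1  {1,3,4,5}→4  {2,3,4,5}→6
  placing 0:p first → 10 extensions
  placing 2:u first → 5 extensions
total linear extensions = 15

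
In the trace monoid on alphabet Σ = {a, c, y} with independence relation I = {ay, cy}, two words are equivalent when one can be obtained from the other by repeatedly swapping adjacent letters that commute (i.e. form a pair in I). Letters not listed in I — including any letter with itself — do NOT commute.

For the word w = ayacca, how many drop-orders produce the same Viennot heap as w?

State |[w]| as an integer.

6

#0=a has no predecessor
#1=y has no predecessor
#2=a depends on [0:a]
#3=c depends on [2:a]
#4=c depends on [3:c]
#5=a depends on [4:c]
sources: [0:a, 1:y]
N(rest) = Σ N(rest − s) over sources s of rest; N(one piece) = 1:
  size 1 → [1]=1  [5]=1
  size 2 → [1,5]=2  [4,5]=1
  size 3 → [1,4,5]=3  [3,4,5]=1
  size 4 → [1,3,4,5]=4  [2,3,4,5]=1
  first=0(a) contributes 5
  first=1(y) contributes 1
|[w]| = 6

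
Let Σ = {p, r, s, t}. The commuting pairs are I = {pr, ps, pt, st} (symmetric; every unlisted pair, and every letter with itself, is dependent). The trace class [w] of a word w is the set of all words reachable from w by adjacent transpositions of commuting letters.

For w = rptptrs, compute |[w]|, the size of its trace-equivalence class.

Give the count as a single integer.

21

piece 0:r — minimal
piece 1:p — minimal
piece 2:t rests on {0:r}
piece 3:p rests on {1:p}
piece 4:t rests on {2:t}
piece 5:r rests on {4:t}
piece 6:s rests on {5:r}
minimal pieces: {0:r, 1:p}
ways to finish when only these pieces remain (= sum over removing one remaining piece with nothing left below it):
  1 left: {3}→1  {6}→1
  2 left: {1,3}→1  {3,6}→2  {5,6}→1
  3 left: {1,3,6}→3  {3,5,6}→3  {4,5,6}→1
  4 left: {1,3,5,6}→6  {2,4,5,6}→1  {3,4,5,6}→4
  5 left: {0,2,4,5,6}→1  {1,3,4,5,6}→10  {2,3,4,5,6}→5
  placing 0:r first → 15 extensions
  placing 1:p first → 6 extensions
total linear extensions = 21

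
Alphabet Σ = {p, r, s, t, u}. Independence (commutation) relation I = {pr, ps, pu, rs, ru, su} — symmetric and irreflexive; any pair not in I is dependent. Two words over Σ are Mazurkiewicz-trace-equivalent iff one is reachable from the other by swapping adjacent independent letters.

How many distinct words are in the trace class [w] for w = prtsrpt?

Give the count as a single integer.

12

#0=p has no predecessor
#1=r has no predecessor
#2=t depends on [0:p, 1:r]
#3=s depends on [2:t]
#4=r depends on [2:t]
#5=p depends on [2:t]
#6=t depends on [3:s, 4:r, 5:p]
sources: [0:p, 1:r]
N(rest) = Σ N(rest − s) over sources s of rest; N(one piece) = 1:
  size 1 → [6]=1
  size 2 → [3,6]=1  [4,6]=1  [5,6]=1
  size 3 → [3,4,6]=2  [3,5,6]=2  [4,5,6]=2
  size 4 → [3,4,5,6]=6
  size 5 → [2,3,4,5,6]=6
  first=0(p) contributes 6
  first=1(r) contributes 6
|[w]| = 12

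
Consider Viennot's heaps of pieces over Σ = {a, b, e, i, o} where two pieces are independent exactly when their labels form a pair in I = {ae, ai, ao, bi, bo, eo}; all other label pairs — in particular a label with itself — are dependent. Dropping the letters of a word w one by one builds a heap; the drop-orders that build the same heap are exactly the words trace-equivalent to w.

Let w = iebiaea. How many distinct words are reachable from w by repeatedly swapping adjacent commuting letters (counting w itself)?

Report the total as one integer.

#0=i has no predecessor
#1=e depends on [0:i]
#2=b depends on [1:e]
#3=i depends on [1:e]
#4=a depends on [2:b]
#5=e depends on [2:b, 3:i]
#6=a depends on [4:a]
sources: [0:i]
N(rest) = Σ N(rest − s) over sources s of rest; N(one piece) = 1:
  size 1 → [5]=1  [6]=1
  size 2 → [3,5]=1  [4,6]=1  [5,6]=2
  size 3 → [3,5,6]=3  [4,5,6]=3
  size 4 → [2,4,5,6]=3  [3,4,5,6]=6
  size 5 → [2,3,4,5,6]=9
  first=0(i) contributes 9

9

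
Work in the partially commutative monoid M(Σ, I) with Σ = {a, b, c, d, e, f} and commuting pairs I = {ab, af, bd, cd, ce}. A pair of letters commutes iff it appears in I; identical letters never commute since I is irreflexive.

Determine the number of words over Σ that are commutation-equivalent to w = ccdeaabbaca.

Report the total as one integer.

60

#0=c has no predecessor
#1=c depends on [0:c]
#2=d has no predecessor
#3=e depends on [2:d]
#4=a depends on [1:c, 3:e]
#5=a depends on [4:a]
#6=b depends on [1:c, 3:e]
#7=b depends on [6:b]
#8=a depends on [5:a]
#9=c depends on [7:b, 8:a]
#10=a depends on [9:c]
sources: [0:c, 2:d]
N(rest) = Σ N(rest − s) over sources s of rest; N(one piece) = 1:
  size 1 → [10]=1
  size 2 → [9,10]=1
  size 3 → [7,9,10]=1  [8,9,10]=1
  size 4 → [5,8,9,10]=1  [6,7,9,10]=1  [7,8,9,10]=2
  size 5 → [4,5,8,9,10]=1  [5,7,8,9,10]=3  [6,7,8,9,10]=3
  size 6 → [4,5,7,8,9,10]=4  [5,6,7,8,9,10]=6
  size 7 → [4,5,6,7,8,9,10]=10
  size 8 → [1,4,5,6,7,8,9,10]=10  [3,4,5,6,7,8,9,10]=10
  size 9 → [0,1,4,5,6,7,8,9,10]=10  [1,3,4,5,6,7,8,9,10]=20  [2,3,4,5,6,7,8,9,10]=10
  first=0(c) contributes 30
  first=2(d) contributes 30
|[w]| = 60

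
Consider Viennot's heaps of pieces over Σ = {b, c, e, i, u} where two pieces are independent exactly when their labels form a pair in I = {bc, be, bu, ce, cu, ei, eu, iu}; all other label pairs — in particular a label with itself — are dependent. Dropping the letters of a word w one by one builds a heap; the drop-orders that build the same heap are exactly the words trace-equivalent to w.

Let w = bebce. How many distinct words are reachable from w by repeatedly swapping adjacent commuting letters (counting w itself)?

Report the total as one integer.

0(b) covers ∅
1(e) covers ∅
2(b) covers 0:b
3(c) covers ∅
4(e) covers 1:e
floor of heap: 0:b, 1:e, 3:c
completions by unplaced set U, small U first (add the entries for U minus each lowest piece of U):
  |U|=1: {2}:1  {3}:1  {4}:1
  |U|=2: {0,2}:1  {1,4}:1  {2,3}:2  {2,4}:2  {3,4}:2
  |U|=3: {0,2,3}:3  {0,2,4}:3  {1,2,4}:3  {1,3,4}:3  {2,3,4}:6
  start at 0(b): 12
  start at 1(e): 12
  start at 3(c): 6
sum over floor = 30

30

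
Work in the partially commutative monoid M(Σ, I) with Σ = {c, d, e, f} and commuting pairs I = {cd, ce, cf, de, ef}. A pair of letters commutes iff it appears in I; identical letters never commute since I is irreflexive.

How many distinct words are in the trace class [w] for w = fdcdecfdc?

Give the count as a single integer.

504

0(f) covers ∅
1(d) covers 0:f
2(c) covers ∅
3(d) covers 1:d
4(e) covers ∅
5(c) covers 2:c
6(f) covers 3:d
7(d) covers 6:f
8(c) covers 5:c
floor of heap: 0:f, 2:c, 4:e
completions by unplaced set U, small U first (add the entries for U minus each lowest piece of U):
  |U|=1: {4}:1  {7}:1  {8}:1
  |U|=2: {4,7}:2  {4,8}:2  {5,8}:1  {6,7}:1  {7,8}:2
  |U|=3: {2,5,8}:1  {3,6,7}:1  {4,5,8}:3  {4,6,7}:3  {4,7,8}:6  {5,7,8}:3  {6,7,8}:3
  |U|=4: {1,3,6,7}:1  {2,4,5,8}:4  {2,5,7,8}:4  {3,4,6,7}:4  {3,6,7,8}:4  {4,5,7,8}:12  {4,6,7,8}:12  {5,6,7,8}:6
  |U|=5: {0,1,3,6,7}:1  {1,3,4,6,7}:5  {1,3,6,7,8}:5  {2,4,5,7,8}:20  {2,5,6,7,8}:10  {3,4,6,7,8}:20  {3,5,6,7,8}:10  {4,5,6,7,8}:30
  |U|=6: {0,1,3,4,6,7}:6  {0,1,3,6,7,8}:6  {1,3,4,6,7,8}:30  {1,3,5,6,7,8}:15  {2,3,5,6,7,8}:20  {2,4,5,6,7,8}:60  {3,4,5,6,7,8}:60
  |U|=7: {0,1,3,4,6,7,8}:42  {0,1,3,5,6,7,8}:21  {1,2,3,5,6,7,8}:35  {1,3,4,5,6,7,8}:105  {2,3,4,5,6,7,8}:140
  start at 0(f): 280
  start at 2(c): 168
  start at 4(e): 56
sum over floor = 504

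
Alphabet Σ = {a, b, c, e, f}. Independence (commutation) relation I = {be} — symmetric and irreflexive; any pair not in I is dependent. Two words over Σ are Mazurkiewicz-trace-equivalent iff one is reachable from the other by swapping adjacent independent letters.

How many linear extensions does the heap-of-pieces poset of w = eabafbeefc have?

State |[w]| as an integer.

3

drop 0:e onto floor
drop 1:a onto {0:e}
drop 2:b onto {1:a}
drop 3:a onto {2:b}
drop 4:f onto {3:a}
drop 5:b onto {4:f}
drop 6:e onto {4:f}
drop 7:e onto {6:e}
drop 8:f onto {5:b, 7:e}
drop 9:c onto {8:f}
ground layer = {0:e}
drop-orders for the pieces not yet dropped (sum over which currently-grounded one goes next):
  1 to go: {9} 1
  2 to go: {8,9} 1
  3 to go: {5,8,9} 1  {7,8,9} 1
  4 to go: {5,7,8,9} 2  {6,7,8,9} 1
  5 to go: {5,6,7,8,9} 3
  6 to go: {4,5,6,7,8,9} 3
  7 to go: {3,4,5,6,7,8,9} 3
  8 to go: {2,3,4,5,6,7,8,9} 3
  if 0:e drops first: 3 orders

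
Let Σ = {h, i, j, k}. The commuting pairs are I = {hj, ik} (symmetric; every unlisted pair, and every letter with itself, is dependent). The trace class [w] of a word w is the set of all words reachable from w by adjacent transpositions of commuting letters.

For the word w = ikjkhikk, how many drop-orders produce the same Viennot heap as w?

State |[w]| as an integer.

0(i) covers ∅
1(k) covers ∅
2(j) covers 0:i, 1:k
3(k) covers 2:j
4(h) covers 3:k
5(i) covers 4:h
6(k) covers 4:h
7(k) covers 6:k
floor of heap: 0:i, 1:k
completions by unplaced set U, small U first (add the entries for U minus each lowest piece of U):
  |U|=1: {5}:1  {7}:1
  |U|=2: {5,7}:2  {6,7}:1
  |U|=3: {5,6,7}:3
  |U|=4: {4,5,6,7}:3
  |U|=5: {3,4,5,6,7}:3
  |U|=6: {2,3,4,5,6,7}:3
  start at 0(i): 3
  start at 1(k): 3
sum over floor = 6

6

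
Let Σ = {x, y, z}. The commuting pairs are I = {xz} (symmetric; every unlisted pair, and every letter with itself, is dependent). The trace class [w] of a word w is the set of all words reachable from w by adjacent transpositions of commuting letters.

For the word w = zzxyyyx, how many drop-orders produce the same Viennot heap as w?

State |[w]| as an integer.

piece 0:z — minimal
piece 1:z rests on {0:z}
piece 2:x — minimal
piece 3:y rests on {1:z, 2:x}
piece 4:y rests on {3:y}
piece 5:y rests on {4:y}
piece 6:x rests on {5:y}
minimal pieces: {0:z, 2:x}
ways to finish when only these pieces remain (= sum over removing one remaining piece with nothing left below it):
  1 left: {6}→1
  2 left: {5,6}→1
  3 left: {4,5,6}→1
  4 left: {3,4,5,6}→1
  5 left: {1,3,4,5,6}→1  {2,3,4,5,6}→1
  placing 0:z first → 2 extensions
  placing 2:x first → 1 extensions
total linear extensions = 3

3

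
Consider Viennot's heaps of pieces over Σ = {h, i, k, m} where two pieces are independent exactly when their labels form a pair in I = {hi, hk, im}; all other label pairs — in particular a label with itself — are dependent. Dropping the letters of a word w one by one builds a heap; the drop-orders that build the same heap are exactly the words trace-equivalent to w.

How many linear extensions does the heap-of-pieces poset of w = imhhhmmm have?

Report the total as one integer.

8

piece 0:i — minimal
piece 1:m — minimal
piece 2:h rests on {1:m}
piece 3:h rests on {2:h}
piece 4:h rests on {3:h}
piece 5:m rests on {4:h}
piece 6:m rests on {5:m}
piece 7:m rests on {6:m}
minimal pieces: {0:i, 1:m}
ways to finish when only these pieces remain (= sum over removing one remaining piece with nothing left below it):
  1 left: {0}→1  {7}→1
  2 left: {0,7}→2  {6,7}→1
  3 left: {0,6,7}→3  {5,6,7}→1
  4 left: {0,5,6,7}→4  {4,5,6,7}→1
  5 left: {0,4,5,6,7}→5  {3,4,5,6,7}→1
  6 left: {0,3,4,5,6,7}→6  {2,3,4,5,6,7}→1
  placing 0:i first → 1 extensions
  placing 1:m first → 7 extensions
total linear extensions = 8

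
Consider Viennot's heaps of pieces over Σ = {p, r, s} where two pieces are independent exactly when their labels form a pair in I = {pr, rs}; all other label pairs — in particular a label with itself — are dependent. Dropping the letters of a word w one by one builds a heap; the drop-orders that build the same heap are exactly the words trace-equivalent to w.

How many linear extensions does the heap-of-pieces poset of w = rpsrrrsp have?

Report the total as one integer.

#0=r has no predecessor
#1=p has no predecessor
#2=s depends on [1:p]
#3=r depends on [0:r]
#4=r depends on [3:r]
#5=r depends on [4:r]
#6=s depends on [2:s]
#7=p depends on [6:s]
sources: [0:r, 1:p]
N(rest) = Σ N(rest − s) over sources s of rest; N(one piece) = 1:
  size 1 → [5]=1  [7]=1
  size 2 → [4,5]=1  [5,7]=2  [6,7]=1
  size 3 → [2,6,7]=1  [3,4,5]=1  [4,5,7]=3  [5,6,7]=3
  size 4 → [0,3,4,5]=1  [1,2,6,7]=1  [2,5,6,7]=4  [3,4,5,7]=4  [4,5,6,7]=6
  size 5 → [0,3,4,5,7]=5  [1,2,5,6,7]=5  [2,4,5,6,7]=10  [3,4,5,6,7]=10
  size 6 → [0,3,4,5,6,7]=15  [1,2,4,5,6,7]=15  [2,3,4,5,6,7]=20
  first=0(r) contributes 35
  first=1(p) contributes 35
|[w]| = 70

70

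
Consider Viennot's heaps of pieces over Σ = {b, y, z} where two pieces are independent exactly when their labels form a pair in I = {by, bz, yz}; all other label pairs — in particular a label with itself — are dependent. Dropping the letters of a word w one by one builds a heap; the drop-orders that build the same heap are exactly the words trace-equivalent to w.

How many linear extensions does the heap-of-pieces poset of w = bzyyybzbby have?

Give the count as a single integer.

0(b) covers ∅
1(z) covers ∅
2(y) covers ∅
3(y) covers 2:y
4(y) covers 3:y
5(b) covers 0:b
6(z) covers 1:z
7(b) covers 5:b
8(b) covers 7:b
9(y) covers 4:y
floor of heap: 0:b, 1:z, 2:y
completions by unplaced set U, small U first (add the entries for U minus each lowest piece of U):
  |U|=1: {6}:1  {8}:1  {9}:1
  |U|=2: {1,6}:1  {4,9}:1  {6,8}:2  {6,9}:2  {7,8}:1  {8,9}:2
  |U|=3: {1,6,8}:3  {1,6,9}:3  {3,4,9}:1  {4,6,9}:3  {4,8,9}:3  {5,7,8}:1  {6,7,8}:3  {6,8,9}:6  {7,8,9}:3
  |U|=4: {0,5,7,8}:1  {1,4,6,9}:6  {1,6,7,8}:6  {1,6,8,9}:12  {2,3,4,9}:1  {3,4,6,9}:4  {3,4,8,9}:4  {4,6,8,9}:12  {4,7,8,9}:6  {5,6,7,8}:4  {5,7,8,9}:4  {6,7,8,9}:12
  |U|=5: {0,5,6,7,8}:5  {0,5,7,8,9}:5  {1,3,4,6,9}:10  {1,4,6,8,9}:30  {1,5,6,7,8}:10  {1,6,7,8,9}:30  {2,3,4,6,9}:5  {2,3,4,8,9}:5  {3,4,6,8,9}:20  {3,4,7,8,9}:10  {4,5,7,8,9}:10  {4,6,7,8,9}:30  {5,6,7,8,9}:20
  |U|=6: {0,1,5,6,7,8}:15  {0,4,5,7,8,9}:15  {0,5,6,7,8,9}:30  {1,2,3,4,6,9}:15  {1,3,4,6,8,9}:60  {1,4,6,7,8,9}:90  {1,5,6,7,8,9}:60  {2,3,4,6,8,9}:30  {2,3,4,7,8,9}:15  {3,4,5,7,8,9}:20  {3,4,6,7,8,9}:60  {4,5,6,7,8,9}:60
  |U|=7: {0,1,5,6,7,8,9}:105  {0,3,4,5,7,8,9}:35  {0,4,5,6,7,8,9}:105  {1,2,3,4,6,8,9}:105  {1,3,4,6,7,8,9}:210  {1,4,5,6,7,8,9}:210  {2,3,4,5,7,8,9}:35  {2,3,4,6,7,8,9}:105  {3,4,5,6,7,8,9}:140
  |U|=8: {0,1,4,5,6,7,8,9}:420  {0,2,3,4,5,7,8,9}:70  {0,3,4,5,6,7,8,9}:280  {1,2,3,4,6,7,8,9}:420  {1,3,4,5,6,7,8,9}:560  {2,3,4,5,6,7,8,9}:280
  start at 0(b): 1260
  start at 1(z): 630
  start at 2(y): 1260
sum over floor = 3150

3150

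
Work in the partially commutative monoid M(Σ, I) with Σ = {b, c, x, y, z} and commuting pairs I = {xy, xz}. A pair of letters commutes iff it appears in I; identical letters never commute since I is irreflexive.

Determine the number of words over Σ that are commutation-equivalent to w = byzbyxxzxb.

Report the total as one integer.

10

#0=b has no predecessor
#1=y depends on [0:b]
#2=z depends on [1:y]
#3=b depends on [2:z]
#4=y depends on [3:b]
#5=x depends on [3:b]
#6=x depends on [5:x]
#7=z depends on [4:y]
#8=x depends on [6:x]
#9=b depends on [7:z, 8:x]
sources: [0:b]
N(rest) = Σ N(rest − s) over sources s of rest; N(one piece) = 1:
  size 1 → [9]=1
  size 2 → [7,9]=1  [8,9]=1
  size 3 → [4,7,9]=1  [6,8,9]=1  [7,8,9]=2
  size 4 → [4,7,8,9]=3  [5,6,8,9]=1  [6,7,8,9]=3
  size 5 → [4,6,7,8,9]=6  [5,6,7,8,9]=4
  size 6 → [4,5,6,7,8,9]=10
  size 7 → [3,4,5,6,7,8,9]=10
  size 8 → [2,3,4,5,6,7,8,9]=10
  first=0(b) contributes 10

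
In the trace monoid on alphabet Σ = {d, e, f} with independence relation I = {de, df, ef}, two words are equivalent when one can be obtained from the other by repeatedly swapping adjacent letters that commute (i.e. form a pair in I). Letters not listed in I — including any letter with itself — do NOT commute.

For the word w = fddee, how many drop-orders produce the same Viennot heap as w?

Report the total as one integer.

piece 0:f — minimal
piece 1:d — minimal
piece 2:d rests on {1:d}
piece 3:e — minimal
piece 4:e rests on {3:e}
minimal pieces: {0:f, 1:d, 3:e}
ways to finish when only these pieces remain (= sum over removing one remaining piece with nothing left below it):
  1 left: {0}→1  {2}→1  {4}→1
  2 left: {0,2}→2  {0,4}→2  {1,2}→1  {2,4}→2  {3,4}→1
  3 left: {0,1,2}→3  {0,2,4}→6  {0,3,4}→3  {1,2,4}→3  {2,3,4}→3
  placing 0:f first → 6 extensions
  placing 1:d first → 12 extensions
  placing 3:e first → 12 extensions
total linear extensions = 30

30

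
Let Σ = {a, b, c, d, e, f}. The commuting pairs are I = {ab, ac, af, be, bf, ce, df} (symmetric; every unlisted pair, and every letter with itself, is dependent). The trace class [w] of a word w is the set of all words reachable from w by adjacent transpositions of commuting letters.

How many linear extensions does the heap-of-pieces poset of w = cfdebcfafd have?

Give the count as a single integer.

piece 0:c — minimal
piece 1:f rests on {0:c}
piece 2:d rests on {0:c}
piece 3:e rests on {1:f, 2:d}
piece 4:b rests on {2:d}
piece 5:c rests on {1:f, 4:b}
piece 6:f rests on {3:e, 5:c}
piece 7:a rests on {3:e}
piece 8:f rests on {6:f}
piece 9:d rests on {5:c, 7:a}
minimal pieces: {0:c}
ways to finish when only these pieces remain (= sum over removing one remaining piece with nothing left below it):
  1 left: {8}→1  {9}→1
  2 left: {6,8}→1  {7,9}→1  {8,9}→2
  3 left: {6,8,9}→3  {7,8,9}→3
  4 left: {5,6,8,9}→3  {6,7,8,9}→6
  5 left: {3,6,7,8,9}→6  {4,5,6,8,9}→3  {5,6,7,8,9}→9
  6 left: {3,5,6,7,8,9}→15  {4,5,6,7,8,9}→12
  7 left: {1,3,5,6,7,8,9}→15  {3,4,5,6,7,8,9}→27
  8 left: {1,3,4,5,6,7,8,9}→42  {2,3,4,5,6,7,8,9}→27
  placing 0:c first → 69 extensions

69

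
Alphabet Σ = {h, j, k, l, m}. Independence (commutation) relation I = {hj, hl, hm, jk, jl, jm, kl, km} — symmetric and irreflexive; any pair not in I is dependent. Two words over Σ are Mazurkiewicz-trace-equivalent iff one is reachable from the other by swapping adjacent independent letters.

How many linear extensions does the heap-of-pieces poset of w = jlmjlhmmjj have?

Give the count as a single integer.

#0=j has no predecessor
#1=l has no predecessor
#2=m depends on [1:l]
#3=j depends on [0:j]
#4=l depends on [2:m]
#5=h has no predecessor
#6=m depends on [4:l]
#7=m depends on [6:m]
#8=j depends on [3:j]
#9=j depends on [8:j]
sources: [0:j, 1:l, 5:h]
N(rest) = Σ N(rest − s) over sources s of rest; N(one piece) = 1:
  size 1 → [5]=1  [7]=1  [9]=1
  size 2 → [5,7]=2  [5,9]=2  [6,7]=1  [7,9]=2  [8,9]=1
  size 3 → [3,8,9]=1  [4,6,7]=1  [5,6,7]=3  [5,7,9]=6  [5,8,9]=3  [6,7,9]=3  [7,8,9]=3
  size 4 → [0,3,8,9]=1  [2,4,6,7]=1  [3,5,8,9]=4  [3,7,8,9]=4  [4,5,6,7]=4  [4,6,7,9]=4  [5,6,7,9]=12  [5,7,8,9]=12  [6,7,8,9]=6
  size 5 → [0,3,5,8,9]=5  [0,3,7,8,9]=5  [1,2,4,6,7]=1  [2,4,5,6,7]=5  [2,4,6,7,9]=5  [3,5,7,8,9]=20  [3,6,7,8,9]=10  [4,5,6,7,9]=20  [4,6,7,8,9]=10  [5,6,7,8,9]=30
  size 6 → [0,3,5,7,8,9]=30  [0,3,6,7,8,9]=15  [1,2,4,5,6,7]=6  [1,2,4,6,7,9]=6  [2,4,5,6,7,9]=30  [2,4,6,7,8,9]=15  [3,4,6,7,8,9]=20  [3,5,6,7,8,9]=60  [4,5,6,7,8,9]=60
  size 7 → [0,3,4,6,7,8,9]=35  [0,3,5,6,7,8,9]=105  [1,2,4,5,6,7,9]=42  [1,2,4,6,7,8,9]=21  [2,3,4,6,7,8,9]=35  [2,4,5,6,7,8,9]=105  [3,4,5,6,7,8,9]=140
  size 8 → [0,2,3,4,6,7,8,9]=70  [0,3,4,5,6,7,8,9]=280  [1,2,3,4,6,7,8,9]=56  [1,2,4,5,6,7,8,9]=168  [2,3,4,5,6,7,8,9]=280
  first=0(j) contributes 504
  first=1(l) contributes 630
  first=5(h) contributes 126
|[w]| = 1260

1260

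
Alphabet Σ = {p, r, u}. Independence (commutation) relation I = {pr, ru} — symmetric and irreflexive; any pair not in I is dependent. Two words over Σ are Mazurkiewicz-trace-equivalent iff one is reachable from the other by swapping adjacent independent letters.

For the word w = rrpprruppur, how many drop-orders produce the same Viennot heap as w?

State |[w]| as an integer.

462

#0=r has no predecessor
#1=r depends on [0:r]
#2=p has no predecessor
#3=p depends on [2:p]
#4=r depends on [1:r]
#5=r depends on [4:r]
#6=u depends on [3:p]
#7=p depends on [6:u]
#8=p depends on [7:p]
#9=u depends on [8:p]
#10=r depends on [5:r]
sources: [0:r, 2:p]
N(rest) = Σ N(rest − s) over sources s of rest; N(one piece) = 1:
  size 1 → [9]=1  [10]=1
  size 2 → [5,10]=1  [8,9]=1  [9,10]=2
  size 3 → [4,5,10]=1  [5,9,10]=3  [7,8,9]=1  [8,9,10]=3
  size 4 → [1,4,5,10]=1  [4,5,9,10]=4  [5,8,9,10]=6  [6,7,8,9]=1  [7,8,9,10]=4
  size 5 → [0,1,4,5,10]=1  [1,4,5,9,10]=5  [3,6,7,8,9]=1  [4,5,8,9,10]=10  [5,7,8,9,10]=10  [6,7,8,9,10]=5
  size 6 → [0,1,4,5,9,10]=6  [1,4,5,8,9,10]=15  [2,3,6,7,8,9]=1  [3,6,7,8,9,10]=6  [4,5,7,8,9,10]=20  [5,6,7,8,9,10]=15
  size 7 → [0,1,4,5,8,9,10]=21  [1,4,5,7,8,9,10]=35  [2,3,6,7,8,9,10]=7  [3,5,6,7,8,9,10]=21  [4,5,6,7,8,9,10]=35
  size 8 → [0,1,4,5,7,8,9,10]=56  [1,4,5,6,7,8,9,10]=70  [2,3,5,6,7,8,9,10]=28  [3,4,5,6,7,8,9,10]=56
  size 9 → [0,1,4,5,6,7,8,9,10]=126  [1,3,4,5,6,7,8,9,10]=126  [2,3,4,5,6,7,8,9,10]=84
  first=0(r) contributes 210
  first=2(p) contributes 252
|[w]| = 462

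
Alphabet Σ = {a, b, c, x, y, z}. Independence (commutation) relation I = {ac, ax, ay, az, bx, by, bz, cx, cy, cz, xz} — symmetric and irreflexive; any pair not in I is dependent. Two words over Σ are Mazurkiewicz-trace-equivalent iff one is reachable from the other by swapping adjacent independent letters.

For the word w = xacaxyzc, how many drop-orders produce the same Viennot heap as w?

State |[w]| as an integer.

drop 0:x onto floor
drop 1:a onto floor
drop 2:c onto floor
drop 3:a onto {1:a}
drop 4:x onto {0:x}
drop 5:y onto {4:x}
drop 6:z onto {5:y}
drop 7:c onto {2:c}
ground layer = {0:x, 1:a, 2:c}
drop-orders for the pieces not yet dropped (sum over which currently-grounded one goes next):
  1 to go: {3} 1  {6} 1  {7} 1
  2 to go: {1,3} 1  {2,7} 1  {3,6} 2  {3,7} 2  {5,6} 1  {6,7} 2
  3 to go: {1,3,6} 3  {1,3,7} 3  {2,3,7} 3  {2,6,7} 3  {3,5,6} 3  {3,6,7} 6  {4,5,6} 1  {5,6,7} 3
  4 to go: {0,4,5,6} 1  {1,2,3,7} 6  {1,3,5,6} 6  {1,3,6,7} 12  {2,3,6,7} 12  {2,5,6,7} 6  {3,4,5,6} 4  {3,5,6,7} 12  {4,5,6,7} 4
  5 to go: {0,3,4,5,6} 5  {0,4,5,6,7} 5  {1,2,3,6,7} 30  {1,3,4,5,6} 10  {1,3,5,6,7} 30  {2,3,5,6,7} 30  {2,4,5,6,7} 10  {3,4,5,6,7} 20
  6 to go: {0,1,3,4,5,6} 15  {0,2,4,5,6,7} 15  {0,3,4,5,6,7} 30  {1,2,3,5,6,7} 90  {1,3,4,5,6,7} 60  {2,3,4,5,6,7} 60
  if 0:x drops first: 210 orders
  if 1:a drops first: 105 orders
  if 2:c drops first: 105 orders
heap linearizations: 420

420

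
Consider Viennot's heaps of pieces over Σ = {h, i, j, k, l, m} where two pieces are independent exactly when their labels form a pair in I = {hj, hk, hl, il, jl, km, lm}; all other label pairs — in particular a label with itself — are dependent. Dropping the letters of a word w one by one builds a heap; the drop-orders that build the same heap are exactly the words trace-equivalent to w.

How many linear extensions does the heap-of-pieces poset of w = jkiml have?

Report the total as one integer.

#0=j has no predecessor
#1=k depends on [0:j]
#2=i depends on [1:k]
#3=m depends on [2:i]
#4=l depends on [1:k]
sources: [0:j]
N(rest) = Σ N(rest − s) over sources s of rest; N(one piece) = 1:
  size 1 → [3]=1  [4]=1
  size 2 → [2,3]=1  [3,4]=2
  size 3 → [2,3,4]=3
  first=0(j) contributes 3

3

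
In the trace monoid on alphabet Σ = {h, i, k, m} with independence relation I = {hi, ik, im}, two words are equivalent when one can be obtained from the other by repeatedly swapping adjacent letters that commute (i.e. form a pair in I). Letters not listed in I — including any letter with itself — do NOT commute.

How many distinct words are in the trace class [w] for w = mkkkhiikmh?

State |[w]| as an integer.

45

#0=m has no predecessor
#1=k depends on [0:m]
#2=k depends on [1:k]
#3=k depends on [2:k]
#4=h depends on [3:k]
#5=i has no predecessor
#6=i depends on [5:i]
#7=k depends on [4:h]
#8=m depends on [7:k]
#9=h depends on [8:m]
sources: [0:m, 5:i]
N(rest) = Σ N(rest − s) over sources s of rest; N(one piece) = 1:
  size 1 → [6]=1  [9]=1
  size 2 → [5,6]=1  [6,9]=2  [8,9]=1
  size 3 → [5,6,9]=3  [6,8,9]=3  [7,8,9]=1
  size 4 → [4,7,8,9]=1  [5,6,8,9]=6  [6,7,8,9]=4
  size 5 → [3,4,7,8,9]=1  [4,6,7,8,9]=5  [5,6,7,8,9]=10
  size 6 → [2,3,4,7,8,9]=1  [3,4,6,7,8,9]=6  [4,5,6,7,8,9]=15
  size 7 → [1,2,3,4,7,8,9]=1  [2,3,4,6,7,8,9]=7  [3,4,5,6,7,8,9]=21
  size 8 → [0,1,2,3,4,7,8,9]=1  [1,2,3,4,6,7,8,9]=8  [2,3,4,5,6,7,8,9]=28
  first=0(m) contributes 36
  first=5(i) contributes 9
|[w]| = 45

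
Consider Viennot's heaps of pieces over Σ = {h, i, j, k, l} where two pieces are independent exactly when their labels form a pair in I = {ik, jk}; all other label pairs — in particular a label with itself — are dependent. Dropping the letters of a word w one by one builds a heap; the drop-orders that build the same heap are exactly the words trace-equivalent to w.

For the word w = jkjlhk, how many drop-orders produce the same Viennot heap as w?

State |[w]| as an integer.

3

#0=j has no predecessor
#1=k has no predecessor
#2=j depends on [0:j]
#3=l depends on [1:k, 2:j]
#4=h depends on [3:l]
#5=k depends on [4:h]
sources: [0:j, 1:k]
N(rest) = Σ N(rest − s) over sources s of rest; N(one piece) = 1:
  size 1 → [5]=1
  size 2 → [4,5]=1
  size 3 → [3,4,5]=1
  size 4 → [1,3,4,5]=1  [2,3,4,5]=1
  first=0(j) contributes 2
  first=1(k) contributes 1
|[w]| = 3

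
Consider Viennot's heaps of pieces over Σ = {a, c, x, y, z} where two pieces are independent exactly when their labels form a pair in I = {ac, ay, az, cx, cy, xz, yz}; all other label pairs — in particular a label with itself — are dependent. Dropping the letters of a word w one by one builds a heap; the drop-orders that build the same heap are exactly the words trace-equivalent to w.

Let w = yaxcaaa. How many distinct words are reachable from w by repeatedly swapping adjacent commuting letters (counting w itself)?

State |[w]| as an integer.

piece 0:y — minimal
piece 1:a — minimal
piece 2:x rests on {0:y, 1:a}
piece 3:c — minimal
piece 4:a rests on {2:x}
piece 5:a rests on {4:a}
piece 6:a rests on {5:a}
minimal pieces: {0:y, 1:a, 3:c}
ways to finish when only these pieces remain (= sum over removing one remaining piece with nothing left below it):
  1 left: {3}→1  {6}→1
  2 left: {3,6}→2  {5,6}→1
  3 left: {3,5,6}→3  {4,5,6}→1
  4 left: {2,4,5,6}→1  {3,4,5,6}→4
  5 left: {0,2,4,5,6}→1  {1,2,4,5,6}→1  {2,3,4,5,6}→5
  placing 0:y first → 6 extensions
  placing 1:a first → 6 extensions
  placing 3:c first → 2 extensions
total linear extensions = 14

14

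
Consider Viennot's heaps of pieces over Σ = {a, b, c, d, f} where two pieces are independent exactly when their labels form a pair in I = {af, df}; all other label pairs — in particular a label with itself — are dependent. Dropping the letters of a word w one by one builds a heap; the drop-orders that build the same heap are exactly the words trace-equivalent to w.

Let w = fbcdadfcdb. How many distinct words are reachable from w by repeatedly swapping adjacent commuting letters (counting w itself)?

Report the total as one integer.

4

drop 0:f onto floor
drop 1:b onto {0:f}
drop 2:c onto {1:b}
drop 3:d onto {2:c}
drop 4:a onto {3:d}
drop 5:d onto {4:a}
drop 6:f onto {2:c}
drop 7:c onto {5:d, 6:f}
drop 8:d onto {7:c}
drop 9:b onto {8:d}
ground layer = {0:f}
drop-orders for the pieces not yet dropped (sum over which currently-grounded one goes next):
  1 to go: {9} 1
  2 to go: {8,9} 1
  3 to go: {7,8,9} 1
  4 to go: {5,7,8,9} 1  {6,7,8,9} 1
  5 to go: {4,5,7,8,9} 1  {5,6,7,8,9} 2
  6 to go: {3,4,5,7,8,9} 1  {4,5,6,7,8,9} 3
  7 to go: {3,4,5,6,7,8,9} 4
  8 to go: {2,3,4,5,6,7,8,9} 4
  if 0:f drops first: 4 orders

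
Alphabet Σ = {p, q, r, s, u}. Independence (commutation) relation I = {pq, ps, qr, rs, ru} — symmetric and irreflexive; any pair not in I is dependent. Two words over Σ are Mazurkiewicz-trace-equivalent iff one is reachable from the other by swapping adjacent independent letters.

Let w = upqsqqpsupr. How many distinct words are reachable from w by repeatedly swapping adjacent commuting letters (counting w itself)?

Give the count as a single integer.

drop 0:u onto floor
drop 1:p onto {0:u}
drop 2:q onto {0:u}
drop 3:s onto {2:q}
drop 4:q onto {3:s}
drop 5:q onto {4:q}
drop 6:p onto {1:p}
drop 7:s onto {5:q}
drop 8:u onto {6:p, 7:s}
drop 9:p onto {8:u}
drop 10:r onto {9:p}
ground layer = {0:u}
drop-orders for the pieces not yet dropped (sum over which currently-grounded one goes next):
  1 to go: {10} 1
  2 to go: {9,10} 1
  3 to go: {8,9,10} 1
  4 to go: {6,8,9,10} 1  {7,8,9,10} 1
  5 to go: {1,6,8,9,10} 1  {5,7,8,9,10} 1  {6,7,8,9,10} 2
  6 to go: {1,6,7,8,9,10} 3  {4,5,7,8,9,10} 1  {5,6,7,8,9,10} 3
  7 to go: {1,5,6,7,8,9,10} 6  {3,4,5,7,8,9,10} 1  {4,5,6,7,8,9,10} 4
  8 to go: {1,4,5,6,7,8,9,10} 10  {2,3,4,5,7,8,9,10} 1  {3,4,5,6,7,8,9,10} 5
  9 to go: {1,3,4,5,6,7,8,9,10} 15  {2,3,4,5,6,7,8,9,10} 6
  if 0:u drops first: 21 orders

21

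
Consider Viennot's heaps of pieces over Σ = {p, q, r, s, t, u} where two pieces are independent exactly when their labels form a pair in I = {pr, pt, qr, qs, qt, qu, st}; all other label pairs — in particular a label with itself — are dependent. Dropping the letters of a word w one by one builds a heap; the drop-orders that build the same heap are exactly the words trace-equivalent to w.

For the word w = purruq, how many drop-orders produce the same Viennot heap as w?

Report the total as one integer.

5

piece 0:p — minimal
piece 1:u rests on {0:p}
piece 2:r rests on {1:u}
piece 3:r rests on {2:r}
piece 4:u rests on {3:r}
piece 5:q rests on {0:p}
minimal pieces: {0:p}
ways to finish when only these pieces remain (= sum over removing one remaining piece with nothing left below it):
  1 left: {4}→1  {5}→1
  2 left: {3,4}→1  {4,5}→2
  3 left: {2,3,4}→1  {3,4,5}→3
  4 left: {1,2,3,4}→1  {2,3,4,5}→4
  placing 0:p first → 5 extensions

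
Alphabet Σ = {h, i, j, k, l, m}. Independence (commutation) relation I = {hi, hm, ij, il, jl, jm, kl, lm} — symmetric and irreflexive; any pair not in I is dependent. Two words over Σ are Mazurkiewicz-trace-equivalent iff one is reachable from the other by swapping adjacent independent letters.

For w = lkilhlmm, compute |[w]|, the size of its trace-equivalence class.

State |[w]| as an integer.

65

piece 0:l — minimal
piece 1:k — minimal
piece 2:i rests on {1:k}
piece 3:l rests on {0:l}
piece 4:h rests on {1:k, 3:l}
piece 5:l rests on {4:h}
piece 6:m rests on {2:i}
piece 7:m rests on {6:m}
minimal pieces: {0:l, 1:k}
ways to finish when only these pieces remain (= sum over removing one remaining piece with nothing left below it):
  1 left: {5}→1  {7}→1
  2 left: {4,5}→1  {5,7}→2  {6,7}→1
  3 left: {2,6,7}→1  {3,4,5}→1  {4,5,7}→3  {5,6,7}→3
  4 left: {0,3,4,5}→1  {2,5,6,7}→4  {3,4,5,7}→4  {4,5,6,7}→6
  5 left: {0,3,4,5,7}→5  {2,4,5,6,7}→10  {3,4,5,6,7}→10
  6 left: {0,3,4,5,6,7}→15  {1,2,4,5,6,7}→10  {2,3,4,5,6,7}→20
  placing 0:l first → 30 extensions
  placing 1:k first → 35 extensions
total linear extensions = 65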